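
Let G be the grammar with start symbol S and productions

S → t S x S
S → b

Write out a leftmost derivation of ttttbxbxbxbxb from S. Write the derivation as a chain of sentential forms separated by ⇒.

S⇒tSxS⇒ttSxSxS⇒tttSxSxSxS⇒ttttSxSxSxSxS⇒ttttbxSxSxSxS⇒ttttbxbxSxSxS⇒ttttbxbxbxSxS⇒ttttbxbxbxbxS⇒ttttbxbxbxbxb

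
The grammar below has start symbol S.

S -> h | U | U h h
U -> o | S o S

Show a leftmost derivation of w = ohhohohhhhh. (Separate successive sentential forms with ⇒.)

S ⇒ Uhh ⇒ SoShh ⇒ UhhoShh ⇒ ohhoShh ⇒ ohhoUhhhh ⇒ ohhoSoShhhh ⇒ ohhohoShhhh ⇒ ohhohohhhhh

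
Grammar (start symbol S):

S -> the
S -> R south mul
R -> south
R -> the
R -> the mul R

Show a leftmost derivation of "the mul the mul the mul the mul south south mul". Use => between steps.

S => R south mul => the mul R south mul => the mul the mul R south mul => the mul the mul the mul R south mul => the mul the mul the mul the mul R south mul => the mul the mul the mul the mul south south mul

S => R south mul   [S -> R south mul]
R south mul => the mul R south mul   [R -> the mul R]
the mul R south mul => the mul the mul R south mul   [R -> the mul R]
the mul the mul R south mul => the mul the mul the mul R south mul   [R -> the mul R]
the mul the mul the mul R south mul => the mul the mul the mul the mul R south mul   [R -> the mul R]
the mul the mul the mul the mul R south mul => the mul the mul the mul the mul south south mul   [R -> south]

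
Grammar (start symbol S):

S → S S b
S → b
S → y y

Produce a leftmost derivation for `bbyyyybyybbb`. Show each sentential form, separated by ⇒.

S ⇒ SSb   [S → S S b]
SSb ⇒ bSb   [S → b]
bSb ⇒ bSSbb   [S → S S b]
bSSbb ⇒ bbSbb   [S → b]
bbSbb ⇒ bbSSbbb   [S → S S b]
bbSSbbb ⇒ bbSSbSbbb   [S → S S b]
bbSSbSbbb ⇒ bbyySbSbbb   [S → y y]
bbyySbSbbb ⇒ bbyyyybSbbb   [S → y y]
bbyyyybSbbb ⇒ bbyyyybyybbb   [S → y y]

S ⇒ SSb ⇒ bSb ⇒ bSSbb ⇒ bbSbb ⇒ bbSSbbb ⇒ bbSSbSbbb ⇒ bbyySbSbbb ⇒ bbyyyybSbbb ⇒ bbyyyybyybbb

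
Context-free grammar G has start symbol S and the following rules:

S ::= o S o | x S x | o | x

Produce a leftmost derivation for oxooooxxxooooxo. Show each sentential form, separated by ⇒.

S ⇒ oSo ⇒ oxSxo ⇒ oxoSoxo ⇒ oxooSooxo ⇒ oxoooSoooxo ⇒ oxooooSooooxo ⇒ oxooooxSxooooxo ⇒ oxooooxxxooooxo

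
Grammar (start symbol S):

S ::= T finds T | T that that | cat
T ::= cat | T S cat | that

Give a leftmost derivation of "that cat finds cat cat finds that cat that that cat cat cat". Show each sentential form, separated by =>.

S => T finds T   [S ::= T finds T]
T finds T => T S cat finds T   [T ::= T S cat]
T S cat finds T => that S cat finds T   [T ::= that]
that S cat finds T => that T finds T cat finds T   [S ::= T finds T]
that T finds T cat finds T => that cat finds T cat finds T   [T ::= cat]
that cat finds T cat finds T => that cat finds cat cat finds T   [T ::= cat]
that cat finds cat cat finds T => that cat finds cat cat finds T S cat   [T ::= T S cat]
that cat finds cat cat finds T S cat => that cat finds cat cat finds T S cat S cat   [T ::= T S cat]
that cat finds cat cat finds T S cat S cat => that cat finds cat cat finds that S cat S cat   [T ::= that]
that cat finds cat cat finds that S cat S cat => that cat finds cat cat finds that T that that cat S cat   [S ::= T that that]
that cat finds cat cat finds that T that that cat S cat => that cat finds cat cat finds that cat that that cat S cat   [T ::= cat]
that cat finds cat cat finds that cat that that cat S cat => that cat finds cat cat finds that cat that that cat cat cat   [S ::= cat]

S => T finds T => T S cat finds T => that S cat finds T => that T finds T cat finds T => that cat finds T cat finds T => that cat finds cat cat finds T => that cat finds cat cat finds T S cat => that cat finds cat cat finds T S cat S cat => that cat finds cat cat finds that S cat S cat => that cat finds cat cat finds that T that that cat S cat => that cat finds cat cat finds that cat that that cat S cat => that cat finds cat cat finds that cat that that cat cat cat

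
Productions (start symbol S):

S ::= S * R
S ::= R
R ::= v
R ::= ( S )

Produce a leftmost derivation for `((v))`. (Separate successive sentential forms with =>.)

S=>R=>(S)=>(R)=>((S))=>((R))=>((v))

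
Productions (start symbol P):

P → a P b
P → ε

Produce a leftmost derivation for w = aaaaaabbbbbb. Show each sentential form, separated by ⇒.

P ⇒ aPb   [P → a P b]
aPb ⇒ aaPbb   [P → a P b]
aaPbb ⇒ aaaPbbb   [P → a P b]
aaaPbbb ⇒ aaaaPbbbb   [P → a P b]
aaaaPbbbb ⇒ aaaaaPbbbbb   [P → a P b]
aaaaaPbbbbb ⇒ aaaaaaPbbbbbb   [P → a P b]
aaaaaaPbbbbbb ⇒ aaaaaabbbbbb   [P → ε]

P ⇒ aPb ⇒ aaPbb ⇒ aaaPbbb ⇒ aaaaPbbbb ⇒ aaaaaPbbbbb ⇒ aaaaaaPbbbbbb ⇒ aaaaaabbbbbb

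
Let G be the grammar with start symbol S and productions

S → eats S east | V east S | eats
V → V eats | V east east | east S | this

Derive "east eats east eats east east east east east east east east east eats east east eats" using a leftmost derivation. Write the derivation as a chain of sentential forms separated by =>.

S => V east S   [S → V east S]
V east S => east S east S   [V → east S]
east S east S => east eats S east east S   [S → eats S east]
east eats S east east S => east eats V east S east east S   [S → V east S]
east eats V east S east east S => east eats V east east east S east east S   [V → V east east]
east eats V east east east S east east S => east eats V east east east east east S east east S   [V → V east east]
east eats V east east east east east S east east S => east eats V east east east east east east east S east east S   [V → V east east]
east eats V east east east east east east east S east east S => east eats V east east east east east east east east east S east east S   [V → V east east]
east eats V east east east east east east east east east S east east S => east eats east S east east east east east east east east east S east east S   [V → east S]
east eats east S east east east east east east east east east S east east S => east eats east eats east east east east east east east east east S east east S   [S → eats]
east eats east eats east east east east east east east east east S east east S => east eats east eats east east east east east east east east east eats east east S   [S → eats]
east eats east eats east east east east east east east east east eats east east S => east eats east eats east east east east east east east east east eats east east eats   [S → eats]

S => V east S => east S east S => east eats S east east S => east eats V east S east east S => east eats V east east east S east east S => east eats V east east east east east S east east S => east eats V east east east east east east east S east east S => east eats V east east east east east east east east east S east east S => east eats east S east east east east east east east east east S east east S => east eats east eats east east east east east east east east east S east east S => east eats east eats east east east east east east east east east eats east east S => east eats east eats east east east east east east east east east eats east east eats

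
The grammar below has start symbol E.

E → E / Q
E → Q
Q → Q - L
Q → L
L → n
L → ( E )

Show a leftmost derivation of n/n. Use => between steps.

E => E/Q => Q/Q => L/Q => n/Q => n/L => n/n

E => E/Q   [E → E / Q]
E/Q => Q/Q   [E → Q]
Q/Q => L/Q   [Q → L]
L/Q => n/Q   [L → n]
n/Q => n/L   [Q → L]
n/L => n/n   [L → n]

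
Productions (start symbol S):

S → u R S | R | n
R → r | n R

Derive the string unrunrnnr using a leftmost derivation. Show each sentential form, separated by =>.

S => uRS => unRS => unrS => unruRS => unrunRS => unrunrS => unrunrR => unrunrnR => unrunrnnR => unrunrnnr

S => uRS   [S → u R S]
uRS => unRS   [R → n R]
unRS => unrS   [R → r]
unrS => unruRS   [S → u R S]
unruRS => unrunRS   [R → n R]
unrunRS => unrunrS   [R → r]
unrunrS => unrunrR   [S → R]
unrunrR => unrunrnR   [R → n R]
unrunrnR => unrunrnnR   [R → n R]
unrunrnnR => unrunrnnr   [R → r]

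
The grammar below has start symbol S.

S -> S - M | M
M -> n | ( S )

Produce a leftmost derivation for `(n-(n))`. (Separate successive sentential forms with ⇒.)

S ⇒ M   [S -> M]
M ⇒ (S)   [M -> ( S )]
(S) ⇒ (S-M)   [S -> S - M]
(S-M) ⇒ (M-M)   [S -> M]
(M-M) ⇒ (n-M)   [M -> n]
(n-M) ⇒ (n-(S))   [M -> ( S )]
(n-(S)) ⇒ (n-(M))   [S -> M]
(n-(M)) ⇒ (n-(n))   [M -> n]

S ⇒ M ⇒ (S) ⇒ (S-M) ⇒ (M-M) ⇒ (n-M) ⇒ (n-(S)) ⇒ (n-(M)) ⇒ (n-(n))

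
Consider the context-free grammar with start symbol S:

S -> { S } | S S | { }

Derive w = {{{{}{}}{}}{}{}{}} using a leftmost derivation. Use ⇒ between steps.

S⇒{S}⇒{SS}⇒{SSS}⇒{SSSS}⇒{{S}SSS}⇒{{SS}SSS}⇒{{{S}S}SSS}⇒{{{SS}S}SSS}⇒{{{{}S}S}SSS}⇒{{{{}{}}S}SSS}⇒{{{{}{}}{}}SSS}⇒{{{{}{}}{}}{}SS}⇒{{{{}{}}{}}{}{}S}⇒{{{{}{}}{}}{}{}{}}

S ⇒ {S}   [S -> { S }]
{S} ⇒ {SS}   [S -> S S]
{SS} ⇒ {SSS}   [S -> S S]
{SSS} ⇒ {SSSS}   [S -> S S]
{SSSS} ⇒ {{S}SSS}   [S -> { S }]
{{S}SSS} ⇒ {{SS}SSS}   [S -> S S]
{{SS}SSS} ⇒ {{{S}S}SSS}   [S -> { S }]
{{{S}S}SSS} ⇒ {{{SS}S}SSS}   [S -> S S]
{{{SS}S}SSS} ⇒ {{{{}S}S}SSS}   [S -> { }]
{{{{}S}S}SSS} ⇒ {{{{}{}}S}SSS}   [S -> { }]
{{{{}{}}S}SSS} ⇒ {{{{}{}}{}}SSS}   [S -> { }]
{{{{}{}}{}}SSS} ⇒ {{{{}{}}{}}{}SS}   [S -> { }]
{{{{}{}}{}}{}SS} ⇒ {{{{}{}}{}}{}{}S}   [S -> { }]
{{{{}{}}{}}{}{}S} ⇒ {{{{}{}}{}}{}{}{}}   [S -> { }]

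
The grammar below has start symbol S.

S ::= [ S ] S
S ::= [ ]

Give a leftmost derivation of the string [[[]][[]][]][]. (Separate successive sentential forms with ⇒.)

S ⇒ [S]S   [S ::= [ S ] S]
[S]S ⇒ [[S]S]S   [S ::= [ S ] S]
[[S]S]S ⇒ [[[]]S]S   [S ::= [ ]]
[[[]]S]S ⇒ [[[]][S]S]S   [S ::= [ S ] S]
[[[]][S]S]S ⇒ [[[]][[]]S]S   [S ::= [ ]]
[[[]][[]]S]S ⇒ [[[]][[]][]]S   [S ::= [ ]]
[[[]][[]][]]S ⇒ [[[]][[]][]][]   [S ::= [ ]]

S ⇒ [S]S ⇒ [[S]S]S ⇒ [[[]]S]S ⇒ [[[]][S]S]S ⇒ [[[]][[]]S]S ⇒ [[[]][[]][]]S ⇒ [[[]][[]][]][]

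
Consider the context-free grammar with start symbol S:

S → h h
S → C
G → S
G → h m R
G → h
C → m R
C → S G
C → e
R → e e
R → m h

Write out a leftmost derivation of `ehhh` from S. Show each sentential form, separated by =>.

S => C => SG => CG => SGG => CGG => eGG => ehG => ehS => ehhh

S => C   [S → C]
C => SG   [C → S G]
SG => CG   [S → C]
CG => SGG   [C → S G]
SGG => CGG   [S → C]
CGG => eGG   [C → e]
eGG => ehG   [G → h]
ehG => ehS   [G → S]
ehS => ehhh   [S → h h]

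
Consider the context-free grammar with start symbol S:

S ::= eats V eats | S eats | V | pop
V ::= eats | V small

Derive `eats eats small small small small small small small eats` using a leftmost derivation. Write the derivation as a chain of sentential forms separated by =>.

S => eats V eats   [S ::= eats V eats]
eats V eats => eats V small eats   [V ::= V small]
eats V small eats => eats V small small eats   [V ::= V small]
eats V small small eats => eats V small small small eats   [V ::= V small]
eats V small small small eats => eats V small small small small eats   [V ::= V small]
eats V small small small small eats => eats V small small small small small eats   [V ::= V small]
eats V small small small small small eats => eats V small small small small small small eats   [V ::= V small]
eats V small small small small small small eats => eats V small small small small small small small eats   [V ::= V small]
eats V small small small small small small small eats => eats eats small small small small small small small eats   [V ::= eats]

S => eats V eats => eats V small eats => eats V small small eats => eats V small small small eats => eats V small small small small eats => eats V small small small small small eats => eats V small small small small small small eats => eats V small small small small small small small eats => eats eats small small small small small small small eats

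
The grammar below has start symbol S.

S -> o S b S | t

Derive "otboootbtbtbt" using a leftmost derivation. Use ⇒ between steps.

S ⇒ oSbS ⇒ otbS ⇒ otboSbS ⇒ otbooSbSbS ⇒ otboooSbSbSbS ⇒ otboootbSbSbS ⇒ otboootbtbSbS ⇒ otboootbtbtbS ⇒ otboootbtbtbt

S ⇒ oSbS   [S -> o S b S]
oSbS ⇒ otbS   [S -> t]
otbS ⇒ otboSbS   [S -> o S b S]
otboSbS ⇒ otbooSbSbS   [S -> o S b S]
otbooSbSbS ⇒ otboooSbSbSbS   [S -> o S b S]
otboooSbSbSbS ⇒ otboootbSbSbS   [S -> t]
otboootbSbSbS ⇒ otboootbtbSbS   [S -> t]
otboootbtbSbS ⇒ otboootbtbtbS   [S -> t]
otboootbtbtbS ⇒ otboootbtbtbt   [S -> t]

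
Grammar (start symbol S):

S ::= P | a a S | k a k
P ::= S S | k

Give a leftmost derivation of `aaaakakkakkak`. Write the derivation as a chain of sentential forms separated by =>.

S=>aaS=>aaaaS=>aaaaP=>aaaaSS=>aaaaPS=>aaaaSSS=>aaaakakSS=>aaaakakkakS=>aaaakakkakkak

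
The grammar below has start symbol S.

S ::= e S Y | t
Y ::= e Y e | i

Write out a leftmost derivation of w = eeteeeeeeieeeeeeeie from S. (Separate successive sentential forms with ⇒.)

S ⇒ eSY ⇒ eeSYY ⇒ eetYY ⇒ eeteYeY ⇒ eeteeYeeY ⇒ eeteeeYeeeY ⇒ eeteeeeYeeeeY ⇒ eeteeeeeYeeeeeY ⇒ eeteeeeeeYeeeeeeY ⇒ eeteeeeeeieeeeeeY ⇒ eeteeeeeeieeeeeeeYe ⇒ eeteeeeeeieeeeeeeie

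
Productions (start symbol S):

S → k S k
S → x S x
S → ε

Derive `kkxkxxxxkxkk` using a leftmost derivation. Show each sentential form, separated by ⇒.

S ⇒ kSk ⇒ kkSkk ⇒ kkxSxkk ⇒ kkxkSkxkk ⇒ kkxkxSxkxkk ⇒ kkxkxxSxxkxkk ⇒ kkxkxxxxkxkk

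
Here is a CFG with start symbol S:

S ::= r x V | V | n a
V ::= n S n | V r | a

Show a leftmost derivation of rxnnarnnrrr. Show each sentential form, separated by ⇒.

S ⇒ rxV ⇒ rxVr ⇒ rxVrr ⇒ rxVrrr ⇒ rxnSnrrr ⇒ rxnVnrrr ⇒ rxnnSnnrrr ⇒ rxnnVnnrrr ⇒ rxnnVrnnrrr ⇒ rxnnarnnrrr

S ⇒ rxV   [S ::= r x V]
rxV ⇒ rxVr   [V ::= V r]
rxVr ⇒ rxVrr   [V ::= V r]
rxVrr ⇒ rxVrrr   [V ::= V r]
rxVrrr ⇒ rxnSnrrr   [V ::= n S n]
rxnSnrrr ⇒ rxnVnrrr   [S ::= V]
rxnVnrrr ⇒ rxnnSnnrrr   [V ::= n S n]
rxnnSnnrrr ⇒ rxnnVnnrrr   [S ::= V]
rxnnVnnrrr ⇒ rxnnVrnnrrr   [V ::= V r]
rxnnVrnnrrr ⇒ rxnnarnnrrr   [V ::= a]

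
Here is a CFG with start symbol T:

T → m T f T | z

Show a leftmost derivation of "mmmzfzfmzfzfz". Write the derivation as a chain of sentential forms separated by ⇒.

T⇒mTfT⇒mmTfTfT⇒mmmTfTfTfT⇒mmmzfTfTfT⇒mmmzfzfTfT⇒mmmzfzfmTfTfT⇒mmmzfzfmzfTfT⇒mmmzfzfmzfzfT⇒mmmzfzfmzfzfz

T ⇒ mTfT   [T → m T f T]
mTfT ⇒ mmTfTfT   [T → m T f T]
mmTfTfT ⇒ mmmTfTfTfT   [T → m T f T]
mmmTfTfTfT ⇒ mmmzfTfTfT   [T → z]
mmmzfTfTfT ⇒ mmmzfzfTfT   [T → z]
mmmzfzfTfT ⇒ mmmzfzfmTfTfT   [T → m T f T]
mmmzfzfmTfTfT ⇒ mmmzfzfmzfTfT   [T → z]
mmmzfzfmzfTfT ⇒ mmmzfzfmzfzfT   [T → z]
mmmzfzfmzfzfT ⇒ mmmzfzfmzfzfz   [T → z]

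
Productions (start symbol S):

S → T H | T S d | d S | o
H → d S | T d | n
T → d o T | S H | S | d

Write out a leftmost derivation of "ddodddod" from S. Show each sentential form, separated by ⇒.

S ⇒ dS ⇒ dTSd ⇒ dSSd ⇒ dTSdSd ⇒ ddSdSd ⇒ ddodSd ⇒ ddoddSd ⇒ ddodddSd ⇒ ddodddod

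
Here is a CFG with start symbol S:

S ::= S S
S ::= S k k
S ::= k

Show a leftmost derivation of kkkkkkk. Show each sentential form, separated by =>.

S => SS => SSS => SSSS => SkkSSS => SSkkSSS => kSkkSSS => kkkkSSS => kkkkkSS => kkkkkkS => kkkkkkk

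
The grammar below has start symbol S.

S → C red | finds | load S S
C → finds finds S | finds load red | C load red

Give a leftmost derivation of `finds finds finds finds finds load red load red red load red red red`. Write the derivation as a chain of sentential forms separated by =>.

S => C red   [S → C red]
C red => finds finds S red   [C → finds finds S]
finds finds S red => finds finds C red red   [S → C red]
finds finds C red red => finds finds C load red red red   [C → C load red]
finds finds C load red red red => finds finds finds finds S load red red red   [C → finds finds S]
finds finds finds finds S load red red red => finds finds finds finds C red load red red red   [S → C red]
finds finds finds finds C red load red red red => finds finds finds finds C load red red load red red red   [C → C load red]
finds finds finds finds C load red red load red red red => finds finds finds finds finds load red load red red load red red red   [C → finds load red]

S => C red => finds finds S red => finds finds C red red => finds finds C load red red red => finds finds finds finds S load red red red => finds finds finds finds C red load red red red => finds finds finds finds C load red red load red red red => finds finds finds finds finds load red load red red load red red red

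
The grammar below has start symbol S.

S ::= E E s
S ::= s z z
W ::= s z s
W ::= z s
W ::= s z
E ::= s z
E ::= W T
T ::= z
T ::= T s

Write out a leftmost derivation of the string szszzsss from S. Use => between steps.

S => EEs => szEs => szWTs => szszTs => szszTss => szszTsss => szszzsss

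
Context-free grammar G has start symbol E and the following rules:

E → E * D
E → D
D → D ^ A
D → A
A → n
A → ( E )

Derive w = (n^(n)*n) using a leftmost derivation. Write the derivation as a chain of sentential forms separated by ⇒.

E ⇒ D   [E → D]
D ⇒ A   [D → A]
A ⇒ (E)   [A → ( E )]
(E) ⇒ (E*D)   [E → E * D]
(E*D) ⇒ (D*D)   [E → D]
(D*D) ⇒ (D^A*D)   [D → D ^ A]
(D^A*D) ⇒ (A^A*D)   [D → A]
(A^A*D) ⇒ (n^A*D)   [A → n]
(n^A*D) ⇒ (n^(E)*D)   [A → ( E )]
(n^(E)*D) ⇒ (n^(D)*D)   [E → D]
(n^(D)*D) ⇒ (n^(A)*D)   [D → A]
(n^(A)*D) ⇒ (n^(n)*D)   [A → n]
(n^(n)*D) ⇒ (n^(n)*A)   [D → A]
(n^(n)*A) ⇒ (n^(n)*n)   [A → n]

E ⇒ D ⇒ A ⇒ (E) ⇒ (E*D) ⇒ (D*D) ⇒ (D^A*D) ⇒ (A^A*D) ⇒ (n^A*D) ⇒ (n^(E)*D) ⇒ (n^(D)*D) ⇒ (n^(A)*D) ⇒ (n^(n)*D) ⇒ (n^(n)*A) ⇒ (n^(n)*n)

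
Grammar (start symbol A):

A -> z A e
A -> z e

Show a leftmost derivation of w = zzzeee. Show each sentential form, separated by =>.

A => zAe => zzAee => zzzeee

A => zAe   [A -> z A e]
zAe => zzAee   [A -> z A e]
zzAee => zzzeee   [A -> z e]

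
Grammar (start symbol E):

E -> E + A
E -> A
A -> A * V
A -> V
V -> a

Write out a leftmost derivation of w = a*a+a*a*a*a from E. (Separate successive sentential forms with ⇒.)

E ⇒ E+A   [E -> E + A]
E+A ⇒ A+A   [E -> A]
A+A ⇒ A*V+A   [A -> A * V]
A*V+A ⇒ V*V+A   [A -> V]
V*V+A ⇒ a*V+A   [V -> a]
a*V+A ⇒ a*a+A   [V -> a]
a*a+A ⇒ a*a+A*V   [A -> A * V]
a*a+A*V ⇒ a*a+A*V*V   [A -> A * V]
a*a+A*V*V ⇒ a*a+A*V*V*V   [A -> A * V]
a*a+A*V*V*V ⇒ a*a+V*V*V*V   [A -> V]
a*a+V*V*V*V ⇒ a*a+a*V*V*V   [V -> a]
a*a+a*V*V*V ⇒ a*a+a*a*V*V   [V -> a]
a*a+a*a*V*V ⇒ a*a+a*a*a*V   [V -> a]
a*a+a*a*a*V ⇒ a*a+a*a*a*a   [V -> a]

E ⇒ E+A ⇒ A+A ⇒ A*V+A ⇒ V*V+A ⇒ a*V+A ⇒ a*a+A ⇒ a*a+A*V ⇒ a*a+A*V*V ⇒ a*a+A*V*V*V ⇒ a*a+V*V*V*V ⇒ a*a+a*V*V*V ⇒ a*a+a*a*V*V ⇒ a*a+a*a*a*V ⇒ a*a+a*a*a*a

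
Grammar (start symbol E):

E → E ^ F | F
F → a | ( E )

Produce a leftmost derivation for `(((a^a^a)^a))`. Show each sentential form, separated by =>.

E => F   [E → F]
F => (E)   [F → ( E )]
(E) => (F)   [E → F]
(F) => ((E))   [F → ( E )]
((E)) => ((E^F))   [E → E ^ F]
((E^F)) => ((F^F))   [E → F]
((F^F)) => (((E)^F))   [F → ( E )]
(((E)^F)) => (((E^F)^F))   [E → E ^ F]
(((E^F)^F)) => (((E^F^F)^F))   [E → E ^ F]
(((E^F^F)^F)) => (((F^F^F)^F))   [E → F]
(((F^F^F)^F)) => (((a^F^F)^F))   [F → a]
(((a^F^F)^F)) => (((a^a^F)^F))   [F → a]
(((a^a^F)^F)) => (((a^a^a)^F))   [F → a]
(((a^a^a)^F)) => (((a^a^a)^a))   [F → a]

E => F => (E) => (F) => ((E)) => ((E^F)) => ((F^F)) => (((E)^F)) => (((E^F)^F)) => (((E^F^F)^F)) => (((F^F^F)^F)) => (((a^F^F)^F)) => (((a^a^F)^F)) => (((a^a^a)^F)) => (((a^a^a)^a))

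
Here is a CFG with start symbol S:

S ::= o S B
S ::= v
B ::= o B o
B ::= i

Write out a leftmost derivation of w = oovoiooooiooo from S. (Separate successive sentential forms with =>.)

S => oSB => ooSBB => oovBB => oovoBoB => oovoioB => oovoiooBo => oovoioooBoo => oovoiooooBooo => oovoiooooiooo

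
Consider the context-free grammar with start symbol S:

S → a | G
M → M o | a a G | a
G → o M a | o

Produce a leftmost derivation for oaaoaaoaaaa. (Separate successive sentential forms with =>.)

S => G => oMa => oaaGa => oaaoMaa => oaaoaaGaa => oaaoaaoMaaa => oaaoaaoaaaa

S => G   [S → G]
G => oMa   [G → o M a]
oMa => oaaGa   [M → a a G]
oaaGa => oaaoMaa   [G → o M a]
oaaoMaa => oaaoaaGaa   [M → a a G]
oaaoaaGaa => oaaoaaoMaaa   [G → o M a]
oaaoaaoMaaa => oaaoaaoaaaa   [M → a]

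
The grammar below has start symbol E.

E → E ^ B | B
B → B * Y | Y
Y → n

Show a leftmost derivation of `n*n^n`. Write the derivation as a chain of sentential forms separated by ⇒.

E⇒E^B⇒B^B⇒B*Y^B⇒Y*Y^B⇒n*Y^B⇒n*n^B⇒n*n^Y⇒n*n^n

E ⇒ E^B   [E → E ^ B]
E^B ⇒ B^B   [E → B]
B^B ⇒ B*Y^B   [B → B * Y]
B*Y^B ⇒ Y*Y^B   [B → Y]
Y*Y^B ⇒ n*Y^B   [Y → n]
n*Y^B ⇒ n*n^B   [Y → n]
n*n^B ⇒ n*n^Y   [B → Y]
n*n^Y ⇒ n*n^n   [Y → n]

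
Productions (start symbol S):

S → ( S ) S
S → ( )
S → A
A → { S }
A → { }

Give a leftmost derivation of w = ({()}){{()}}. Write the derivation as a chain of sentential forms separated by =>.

S => (S)S   [S → ( S ) S]
(S)S => (A)S   [S → A]
(A)S => ({S})S   [A → { S }]
({S})S => ({()})S   [S → ( )]
({()})S => ({()})A   [S → A]
({()})A => ({()}){S}   [A → { S }]
({()}){S} => ({()}){A}   [S → A]
({()}){A} => ({()}){{S}}   [A → { S }]
({()}){{S}} => ({()}){{()}}   [S → ( )]

S=>(S)S=>(A)S=>({S})S=>({()})S=>({()})A=>({()}){S}=>({()}){A}=>({()}){{S}}=>({()}){{()}}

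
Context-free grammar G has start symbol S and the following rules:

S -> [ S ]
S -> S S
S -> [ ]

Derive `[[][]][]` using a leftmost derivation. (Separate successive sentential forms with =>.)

S => SS   [S -> S S]
SS => [S]S   [S -> [ S ]]
[S]S => [SS]S   [S -> S S]
[SS]S => [[]S]S   [S -> [ ]]
[[]S]S => [[][]]S   [S -> [ ]]
[[][]]S => [[][]][]   [S -> [ ]]

S=>SS=>[S]S=>[SS]S=>[[]S]S=>[[][]]S=>[[][]][]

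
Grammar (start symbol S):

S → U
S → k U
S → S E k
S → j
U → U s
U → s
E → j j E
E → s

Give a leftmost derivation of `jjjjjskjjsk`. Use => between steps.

S => SEk => SEkEk => jEkEk => jjjEkEk => jjjjjEkEk => jjjjjskEk => jjjjjskjjEk => jjjjjskjjsk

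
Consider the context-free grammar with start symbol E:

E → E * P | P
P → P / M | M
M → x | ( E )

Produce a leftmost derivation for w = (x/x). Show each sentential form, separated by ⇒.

E ⇒ P ⇒ M ⇒ (E) ⇒ (P) ⇒ (P/M) ⇒ (M/M) ⇒ (x/M) ⇒ (x/x)

E ⇒ P   [E → P]
P ⇒ M   [P → M]
M ⇒ (E)   [M → ( E )]
(E) ⇒ (P)   [E → P]
(P) ⇒ (P/M)   [P → P / M]
(P/M) ⇒ (M/M)   [P → M]
(M/M) ⇒ (x/M)   [M → x]
(x/M) ⇒ (x/x)   [M → x]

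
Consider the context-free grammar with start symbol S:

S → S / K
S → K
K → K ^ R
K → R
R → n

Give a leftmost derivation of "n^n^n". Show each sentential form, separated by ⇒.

S⇒K⇒K^R⇒K^R^R⇒R^R^R⇒n^R^R⇒n^n^R⇒n^n^n

S ⇒ K   [S → K]
K ⇒ K^R   [K → K ^ R]
K^R ⇒ K^R^R   [K → K ^ R]
K^R^R ⇒ R^R^R   [K → R]
R^R^R ⇒ n^R^R   [R → n]
n^R^R ⇒ n^n^R   [R → n]
n^n^R ⇒ n^n^n   [R → n]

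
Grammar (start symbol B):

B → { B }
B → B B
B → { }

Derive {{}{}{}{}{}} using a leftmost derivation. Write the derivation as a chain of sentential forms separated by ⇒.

B ⇒ {B}   [B → { B }]
{B} ⇒ {BB}   [B → B B]
{BB} ⇒ {BBB}   [B → B B]
{BBB} ⇒ {BBBB}   [B → B B]
{BBBB} ⇒ {BBBBB}   [B → B B]
{BBBBB} ⇒ {{}BBBB}   [B → { }]
{{}BBBB} ⇒ {{}{}BBB}   [B → { }]
{{}{}BBB} ⇒ {{}{}{}BB}   [B → { }]
{{}{}{}BB} ⇒ {{}{}{}{}B}   [B → { }]
{{}{}{}{}B} ⇒ {{}{}{}{}{}}   [B → { }]

B⇒{B}⇒{BB}⇒{BBB}⇒{BBBB}⇒{BBBBB}⇒{{}BBBB}⇒{{}{}BBB}⇒{{}{}{}BB}⇒{{}{}{}{}B}⇒{{}{}{}{}{}}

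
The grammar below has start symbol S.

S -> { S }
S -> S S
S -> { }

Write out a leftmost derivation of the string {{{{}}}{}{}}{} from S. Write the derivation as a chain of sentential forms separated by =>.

S => SS   [S -> S S]
SS => {S}S   [S -> { S }]
{S}S => {SS}S   [S -> S S]
{SS}S => {SSS}S   [S -> S S]
{SSS}S => {{S}SS}S   [S -> { S }]
{{S}SS}S => {{{S}}SS}S   [S -> { S }]
{{{S}}SS}S => {{{{}}}SS}S   [S -> { }]
{{{{}}}SS}S => {{{{}}}{}S}S   [S -> { }]
{{{{}}}{}S}S => {{{{}}}{}{}}S   [S -> { }]
{{{{}}}{}{}}S => {{{{}}}{}{}}{}   [S -> { }]

S=>SS=>{S}S=>{SS}S=>{SSS}S=>{{S}SS}S=>{{{S}}SS}S=>{{{{}}}SS}S=>{{{{}}}{}S}S=>{{{{}}}{}{}}S=>{{{{}}}{}{}}{}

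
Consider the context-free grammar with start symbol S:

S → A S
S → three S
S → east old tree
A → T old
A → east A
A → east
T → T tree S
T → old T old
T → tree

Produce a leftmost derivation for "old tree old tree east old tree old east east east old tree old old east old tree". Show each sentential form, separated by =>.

S => A S   [S → A S]
A S => T old S   [A → T old]
T old S => T tree S old S   [T → T tree S]
T tree S old S => old T old tree S old S   [T → old T old]
old T old tree S old S => old tree old tree S old S   [T → tree]
old tree old tree S old S => old tree old tree east old tree old S   [S → east old tree]
old tree old tree east old tree old S => old tree old tree east old tree old A S   [S → A S]
old tree old tree east old tree old A S => old tree old tree east old tree old east A S   [A → east A]
old tree old tree east old tree old east A S => old tree old tree east old tree old east east A S   [A → east A]
old tree old tree east old tree old east east A S => old tree old tree east old tree old east east east A S   [A → east A]
old tree old tree east old tree old east east east A S => old tree old tree east old tree old east east east T old S   [A → T old]
old tree old tree east old tree old east east east T old S => old tree old tree east old tree old east east east old T old old S   [T → old T old]
old tree old tree east old tree old east east east old T old old S => old tree old tree east old tree old east east east old tree old old S   [T → tree]
old tree old tree east old tree old east east east old tree old old S => old tree old tree east old tree old east east east old tree old old east old tree   [S → east old tree]

S => A S => T old S => T tree S old S => old T old tree S old S => old tree old tree S old S => old tree old tree east old tree old S => old tree old tree east old tree old A S => old tree old tree east old tree old east A S => old tree old tree east old tree old east east A S => old tree old tree east old tree old east east east A S => old tree old tree east old tree old east east east T old S => old tree old tree east old tree old east east east old T old old S => old tree old tree east old tree old east east east old tree old old S => old tree old tree east old tree old east east east old tree old old east old tree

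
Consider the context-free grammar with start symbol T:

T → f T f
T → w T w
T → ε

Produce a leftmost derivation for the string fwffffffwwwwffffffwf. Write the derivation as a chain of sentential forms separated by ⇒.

T ⇒ fTf ⇒ fwTwf ⇒ fwfTfwf ⇒ fwffTffwf ⇒ fwfffTfffwf ⇒ fwffffTffffwf ⇒ fwfffffTfffffwf ⇒ fwffffffTffffffwf ⇒ fwffffffwTwffffffwf ⇒ fwffffffwwTwwffffffwf ⇒ fwffffffwwwwffffffwf

T ⇒ fTf   [T → f T f]
fTf ⇒ fwTwf   [T → w T w]
fwTwf ⇒ fwfTfwf   [T → f T f]
fwfTfwf ⇒ fwffTffwf   [T → f T f]
fwffTffwf ⇒ fwfffTfffwf   [T → f T f]
fwfffTfffwf ⇒ fwffffTffffwf   [T → f T f]
fwffffTffffwf ⇒ fwfffffTfffffwf   [T → f T f]
fwfffffTfffffwf ⇒ fwffffffTffffffwf   [T → f T f]
fwffffffTffffffwf ⇒ fwffffffwTwffffffwf   [T → w T w]
fwffffffwTwffffffwf ⇒ fwffffffwwTwwffffffwf   [T → w T w]
fwffffffwwTwwffffffwf ⇒ fwffffffwwwwffffffwf   [T → ε]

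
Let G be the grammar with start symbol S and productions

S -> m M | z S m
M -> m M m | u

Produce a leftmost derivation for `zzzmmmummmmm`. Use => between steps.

S => zSm   [S -> z S m]
zSm => zzSmm   [S -> z S m]
zzSmm => zzzSmmm   [S -> z S m]
zzzSmmm => zzzmMmmm   [S -> m M]
zzzmMmmm => zzzmmMmmmm   [M -> m M m]
zzzmmMmmmm => zzzmmmMmmmmm   [M -> m M m]
zzzmmmMmmmmm => zzzmmmummmmm   [M -> u]

S=>zSm=>zzSmm=>zzzSmmm=>zzzmMmmm=>zzzmmMmmmm=>zzzmmmMmmmmm=>zzzmmmummmmm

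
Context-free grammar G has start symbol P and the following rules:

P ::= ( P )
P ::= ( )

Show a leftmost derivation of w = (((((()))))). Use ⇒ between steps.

P ⇒ (P) ⇒ ((P)) ⇒ (((P))) ⇒ ((((P)))) ⇒ (((((P))))) ⇒ (((((())))))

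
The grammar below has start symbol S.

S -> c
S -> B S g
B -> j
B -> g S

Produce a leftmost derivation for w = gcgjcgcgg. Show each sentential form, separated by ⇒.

S ⇒ BSg ⇒ gSSg ⇒ gcSg ⇒ gcBSgg ⇒ gcgSSgg ⇒ gcgBSgSgg ⇒ gcgjSgSgg ⇒ gcgjcgSgg ⇒ gcgjcgcgg

S ⇒ BSg   [S -> B S g]
BSg ⇒ gSSg   [B -> g S]
gSSg ⇒ gcSg   [S -> c]
gcSg ⇒ gcBSgg   [S -> B S g]
gcBSgg ⇒ gcgSSgg   [B -> g S]
gcgSSgg ⇒ gcgBSgSgg   [S -> B S g]
gcgBSgSgg ⇒ gcgjSgSgg   [B -> j]
gcgjSgSgg ⇒ gcgjcgSgg   [S -> c]
gcgjcgSgg ⇒ gcgjcgcgg   [S -> c]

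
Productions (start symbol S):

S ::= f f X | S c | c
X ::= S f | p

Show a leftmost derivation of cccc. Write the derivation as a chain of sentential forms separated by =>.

S => Sc   [S ::= S c]
Sc => Scc   [S ::= S c]
Scc => Sccc   [S ::= S c]
Sccc => cccc   [S ::= c]

S=>Sc=>Scc=>Sccc=>cccc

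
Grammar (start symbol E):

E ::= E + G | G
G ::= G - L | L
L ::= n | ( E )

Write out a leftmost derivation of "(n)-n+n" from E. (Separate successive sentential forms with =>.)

E=>E+G=>G+G=>G-L+G=>L-L+G=>(E)-L+G=>(G)-L+G=>(L)-L+G=>(n)-L+G=>(n)-n+G=>(n)-n+L=>(n)-n+n

E => E+G   [E ::= E + G]
E+G => G+G   [E ::= G]
G+G => G-L+G   [G ::= G - L]
G-L+G => L-L+G   [G ::= L]
L-L+G => (E)-L+G   [L ::= ( E )]
(E)-L+G => (G)-L+G   [E ::= G]
(G)-L+G => (L)-L+G   [G ::= L]
(L)-L+G => (n)-L+G   [L ::= n]
(n)-L+G => (n)-n+G   [L ::= n]
(n)-n+G => (n)-n+L   [G ::= L]
(n)-n+L => (n)-n+n   [L ::= n]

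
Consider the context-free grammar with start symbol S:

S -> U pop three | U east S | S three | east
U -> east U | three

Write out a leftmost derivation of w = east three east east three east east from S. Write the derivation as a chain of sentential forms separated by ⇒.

S ⇒ U east S ⇒ east U east S ⇒ east three east S ⇒ east three east U east S ⇒ east three east east U east S ⇒ east three east east three east S ⇒ east three east east three east east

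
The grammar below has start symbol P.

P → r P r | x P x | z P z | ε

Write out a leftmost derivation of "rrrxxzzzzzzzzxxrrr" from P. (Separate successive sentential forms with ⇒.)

P ⇒ rPr   [P → r P r]
rPr ⇒ rrPrr   [P → r P r]
rrPrr ⇒ rrrPrrr   [P → r P r]
rrrPrrr ⇒ rrrxPxrrr   [P → x P x]
rrrxPxrrr ⇒ rrrxxPxxrrr   [P → x P x]
rrrxxPxxrrr ⇒ rrrxxzPzxxrrr   [P → z P z]
rrrxxzPzxxrrr ⇒ rrrxxzzPzzxxrrr   [P → z P z]
rrrxxzzPzzxxrrr ⇒ rrrxxzzzPzzzxxrrr   [P → z P z]
rrrxxzzzPzzzxxrrr ⇒ rrrxxzzzzPzzzzxxrrr   [P → z P z]
rrrxxzzzzPzzzzxxrrr ⇒ rrrxxzzzzzzzzxxrrr   [P → ε]

P ⇒ rPr ⇒ rrPrr ⇒ rrrPrrr ⇒ rrrxPxrrr ⇒ rrrxxPxxrrr ⇒ rrrxxzPzxxrrr ⇒ rrrxxzzPzzxxrrr ⇒ rrrxxzzzPzzzxxrrr ⇒ rrrxxzzzzPzzzzxxrrr ⇒ rrrxxzzzzzzzzxxrrr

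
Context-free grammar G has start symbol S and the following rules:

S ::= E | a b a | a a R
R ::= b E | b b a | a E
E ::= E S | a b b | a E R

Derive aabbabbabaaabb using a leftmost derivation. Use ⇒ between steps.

S ⇒ E   [S ::= E]
E ⇒ aER   [E ::= a E R]
aER ⇒ aESR   [E ::= E S]
aESR ⇒ aESSR   [E ::= E S]
aESSR ⇒ aabbSSR   [E ::= a b b]
aabbSSR ⇒ aabbESR   [S ::= E]
aabbESR ⇒ aabbabbSR   [E ::= a b b]
aabbabbSR ⇒ aabbabbabaR   [S ::= a b a]
aabbabbabaR ⇒ aabbabbabaaE   [R ::= a E]
aabbabbabaaE ⇒ aabbabbabaaabb   [E ::= a b b]

S⇒E⇒aER⇒aESR⇒aESSR⇒aabbSSR⇒aabbESR⇒aabbabbSR⇒aabbabbabaR⇒aabbabbabaaE⇒aabbabbabaaabb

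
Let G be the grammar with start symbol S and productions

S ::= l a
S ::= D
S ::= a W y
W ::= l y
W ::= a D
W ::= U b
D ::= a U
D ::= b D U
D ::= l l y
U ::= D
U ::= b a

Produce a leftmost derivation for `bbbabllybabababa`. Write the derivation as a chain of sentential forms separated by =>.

S => D => bDU => bbDUU => bbbDUUU => bbbaUUUU => bbbaDUUU => bbbabDUUUU => bbbabllyUUUU => bbbabllybaUUU => bbbabllybabaUU => bbbabllybababaU => bbbabllybabababa

S => D   [S ::= D]
D => bDU   [D ::= b D U]
bDU => bbDUU   [D ::= b D U]
bbDUU => bbbDUUU   [D ::= b D U]
bbbDUUU => bbbaUUUU   [D ::= a U]
bbbaUUUU => bbbaDUUU   [U ::= D]
bbbaDUUU => bbbabDUUUU   [D ::= b D U]
bbbabDUUUU => bbbabllyUUUU   [D ::= l l y]
bbbabllyUUUU => bbbabllybaUUU   [U ::= b a]
bbbabllybaUUU => bbbabllybabaUU   [U ::= b a]
bbbabllybabaUU => bbbabllybababaU   [U ::= b a]
bbbabllybababaU => bbbabllybabababa   [U ::= b a]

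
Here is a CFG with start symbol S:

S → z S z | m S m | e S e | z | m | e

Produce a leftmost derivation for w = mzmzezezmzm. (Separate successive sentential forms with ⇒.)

S ⇒ mSm ⇒ mzSzm ⇒ mzmSmzm ⇒ mzmzSzmzm ⇒ mzmzeSezmzm ⇒ mzmzezezmzm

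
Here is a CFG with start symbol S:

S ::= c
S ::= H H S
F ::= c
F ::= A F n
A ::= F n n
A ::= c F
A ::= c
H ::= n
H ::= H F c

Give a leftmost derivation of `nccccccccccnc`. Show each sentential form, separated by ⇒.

S ⇒ HHS ⇒ HFcHS ⇒ HFcFcHS ⇒ HFcFcFcHS ⇒ HFcFcFcFcHS ⇒ HFcFcFcFcFcHS ⇒ nFcFcFcFcFcHS ⇒ nccFcFcFcFcHS ⇒ nccccFcFcFcHS ⇒ nccccccFcFcHS ⇒ nccccccccFcHS ⇒ nccccccccccHS ⇒ nccccccccccnS ⇒ nccccccccccnc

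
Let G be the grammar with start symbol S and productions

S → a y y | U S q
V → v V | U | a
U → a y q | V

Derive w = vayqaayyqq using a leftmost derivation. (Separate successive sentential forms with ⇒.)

S⇒USq⇒VSq⇒vVSq⇒vUSq⇒vayqSq⇒vayqUSqq⇒vayqVSqq⇒vayqaSqq⇒vayqaayyqq

S ⇒ USq   [S → U S q]
USq ⇒ VSq   [U → V]
VSq ⇒ vVSq   [V → v V]
vVSq ⇒ vUSq   [V → U]
vUSq ⇒ vayqSq   [U → a y q]
vayqSq ⇒ vayqUSqq   [S → U S q]
vayqUSqq ⇒ vayqVSqq   [U → V]
vayqVSqq ⇒ vayqaSqq   [V → a]
vayqaSqq ⇒ vayqaayyqq   [S → a y y]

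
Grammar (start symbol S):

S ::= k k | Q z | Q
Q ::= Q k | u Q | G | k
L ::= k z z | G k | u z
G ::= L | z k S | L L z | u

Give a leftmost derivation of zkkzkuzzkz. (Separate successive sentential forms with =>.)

S => Qz   [S ::= Q z]
Qz => Gz   [Q ::= G]
Gz => Lz   [G ::= L]
Lz => Gkz   [L ::= G k]
Gkz => LLzkz   [G ::= L L z]
LLzkz => GkLzkz   [L ::= G k]
GkLzkz => zkSkLzkz   [G ::= z k S]
zkSkLzkz => zkQzkLzkz   [S ::= Q z]
zkQzkLzkz => zkkzkLzkz   [Q ::= k]
zkkzkLzkz => zkkzkuzzkz   [L ::= u z]

S => Qz => Gz => Lz => Gkz => LLzkz => GkLzkz => zkSkLzkz => zkQzkLzkz => zkkzkLzkz => zkkzkuzzkz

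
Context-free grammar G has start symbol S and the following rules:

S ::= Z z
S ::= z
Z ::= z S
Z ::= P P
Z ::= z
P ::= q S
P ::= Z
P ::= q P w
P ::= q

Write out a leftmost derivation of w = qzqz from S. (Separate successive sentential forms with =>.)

S=>Zz=>PPz=>qSPz=>qzPz=>qzqz

S => Zz   [S ::= Z z]
Zz => PPz   [Z ::= P P]
PPz => qSPz   [P ::= q S]
qSPz => qzPz   [S ::= z]
qzPz => qzqz   [P ::= q]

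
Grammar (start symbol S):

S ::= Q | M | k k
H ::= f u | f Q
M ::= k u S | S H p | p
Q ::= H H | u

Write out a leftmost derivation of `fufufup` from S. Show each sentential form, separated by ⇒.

S ⇒ M ⇒ SHp ⇒ QHp ⇒ HHHp ⇒ fuHHp ⇒ fufuHp ⇒ fufufQp ⇒ fufufup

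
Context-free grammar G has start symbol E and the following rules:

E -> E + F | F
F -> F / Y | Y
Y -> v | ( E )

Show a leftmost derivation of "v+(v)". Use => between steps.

E => E+F => F+F => Y+F => v+F => v+Y => v+(E) => v+(F) => v+(Y) => v+(v)

E => E+F   [E -> E + F]
E+F => F+F   [E -> F]
F+F => Y+F   [F -> Y]
Y+F => v+F   [Y -> v]
v+F => v+Y   [F -> Y]
v+Y => v+(E)   [Y -> ( E )]
v+(E) => v+(F)   [E -> F]
v+(F) => v+(Y)   [F -> Y]
v+(Y) => v+(v)   [Y -> v]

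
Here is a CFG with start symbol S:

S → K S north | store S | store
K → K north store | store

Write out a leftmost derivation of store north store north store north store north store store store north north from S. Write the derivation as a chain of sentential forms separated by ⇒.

S ⇒ K S north ⇒ K north store S north ⇒ K north store north store S north ⇒ K north store north store north store S north ⇒ K north store north store north store north store S north ⇒ store north store north store north store north store S north ⇒ store north store north store north store north store K S north north ⇒ store north store north store north store north store store S north north ⇒ store north store north store north store north store store store north north

S ⇒ K S north   [S → K S north]
K S north ⇒ K north store S north   [K → K north store]
K north store S north ⇒ K north store north store S north   [K → K north store]
K north store north store S north ⇒ K north store north store north store S north   [K → K north store]
K north store north store north store S north ⇒ K north store north store north store north store S north   [K → K north store]
K north store north store north store north store S north ⇒ store north store north store north store north store S north   [K → store]
store north store north store north store north store S north ⇒ store north store north store north store north store K S north north   [S → K S north]
store north store north store north store north store K S north north ⇒ store north store north store north store north store store S north north   [K → store]
store north store north store north store north store store S north north ⇒ store north store north store north store north store store store north north   [S → store]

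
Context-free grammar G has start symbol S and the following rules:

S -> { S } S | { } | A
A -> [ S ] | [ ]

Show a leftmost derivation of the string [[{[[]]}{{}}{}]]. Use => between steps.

S => A => [S] => [A] => [[S]] => [[{S}S]] => [[{A}S]] => [[{[S]}S]] => [[{[A]}S]] => [[{[[]]}S]] => [[{[[]]}{S}S]] => [[{[[]]}{{}}S]] => [[{[[]]}{{}}{}]]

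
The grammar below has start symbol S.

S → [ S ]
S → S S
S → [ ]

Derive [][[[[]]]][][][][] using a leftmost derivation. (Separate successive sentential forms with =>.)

S => SS => SSS => SSSS => []SSS => []SSSS => []SSSSS => [][S]SSSS => [][[S]]SSSS => [][[[S]]]SSSS => [][[[[]]]]SSSS => [][[[[]]]][]SSS => [][[[[]]]][][]SS => [][[[[]]]][][][]S => [][[[[]]]][][][][]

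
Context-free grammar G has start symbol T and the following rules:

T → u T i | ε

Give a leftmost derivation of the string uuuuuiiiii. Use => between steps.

T => uTi   [T → u T i]
uTi => uuTii   [T → u T i]
uuTii => uuuTiii   [T → u T i]
uuuTiii => uuuuTiiii   [T → u T i]
uuuuTiiii => uuuuuTiiiii   [T → u T i]
uuuuuTiiiii => uuuuuiiiii   [T → ε]

T => uTi => uuTii => uuuTiii => uuuuTiiii => uuuuuTiiiii => uuuuuiiiii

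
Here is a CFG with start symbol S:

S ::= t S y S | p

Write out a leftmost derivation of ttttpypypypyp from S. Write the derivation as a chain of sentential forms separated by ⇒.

S ⇒ tSyS   [S ::= t S y S]
tSyS ⇒ ttSySyS   [S ::= t S y S]
ttSySyS ⇒ tttSySySyS   [S ::= t S y S]
tttSySySyS ⇒ ttttSySySySyS   [S ::= t S y S]
ttttSySySySyS ⇒ ttttpySySySyS   [S ::= p]
ttttpySySySyS ⇒ ttttpypySySyS   [S ::= p]
ttttpypySySyS ⇒ ttttpypypySyS   [S ::= p]
ttttpypypySyS ⇒ ttttpypypypyS   [S ::= p]
ttttpypypypyS ⇒ ttttpypypypyp   [S ::= p]

S ⇒ tSyS ⇒ ttSySyS ⇒ tttSySySyS ⇒ ttttSySySySyS ⇒ ttttpySySySyS ⇒ ttttpypySySyS ⇒ ttttpypypySyS ⇒ ttttpypypypyS ⇒ ttttpypypypyp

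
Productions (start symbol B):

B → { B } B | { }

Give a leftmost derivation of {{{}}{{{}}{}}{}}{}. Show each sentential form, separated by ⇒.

B ⇒ {B}B ⇒ {{B}B}B ⇒ {{{}}B}B ⇒ {{{}}{B}B}B ⇒ {{{}}{{B}B}B}B ⇒ {{{}}{{{}}B}B}B ⇒ {{{}}{{{}}{}}B}B ⇒ {{{}}{{{}}{}}{}}B ⇒ {{{}}{{{}}{}}{}}{}

B ⇒ {B}B   [B → { B } B]
{B}B ⇒ {{B}B}B   [B → { B } B]
{{B}B}B ⇒ {{{}}B}B   [B → { }]
{{{}}B}B ⇒ {{{}}{B}B}B   [B → { B } B]
{{{}}{B}B}B ⇒ {{{}}{{B}B}B}B   [B → { B } B]
{{{}}{{B}B}B}B ⇒ {{{}}{{{}}B}B}B   [B → { }]
{{{}}{{{}}B}B}B ⇒ {{{}}{{{}}{}}B}B   [B → { }]
{{{}}{{{}}{}}B}B ⇒ {{{}}{{{}}{}}{}}B   [B → { }]
{{{}}{{{}}{}}{}}B ⇒ {{{}}{{{}}{}}{}}{}   [B → { }]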